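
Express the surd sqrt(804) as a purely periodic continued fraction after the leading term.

Write x_i = (sqrt(804) + m_i)/d_i with (m_0, d_0) = (0, 1). a_0 = floor(sqrt(804)) = 28, since 28^2 = 784 <= 804 < 841 = 29^2.
Iterate m_{i+1} = d_i*a_i - m_i, d_{i+1} = (804 - m_{i+1}^2)/d_i, a_{i+1} = floor((a_0 + m_{i+1})/d_{i+1}):
  m_1 = 1*28 - 0 = 28, d_1 = (804 - 28^2)/1 = 20/1 = 20, a_1 = floor((28 + 28)/20) = 2.
  m_2 = 20*2 - 28 = 12, d_2 = (804 - 12^2)/20 = 660/20 = 33, a_2 = floor((28 + 12)/33) = 1.
  m_3 = 33*1 - 12 = 21, d_3 = (804 - 21^2)/33 = 363/33 = 11, a_3 = floor((28 + 21)/11) = 4.
  m_4 = 11*4 - 21 = 23, d_4 = (804 - 23^2)/11 = 275/11 = 25, a_4 = floor((28 + 23)/25) = 2.
  m_5 = 25*2 - 23 = 27, d_5 = (804 - 27^2)/25 = 75/25 = 3, a_5 = floor((28 + 27)/3) = 18.
  m_6 = 3*18 - 27 = 27, d_6 = (804 - 27^2)/3 = 75/3 = 25, a_6 = floor((28 + 27)/25) = 2.
  m_7 = 25*2 - 27 = 23, d_7 = (804 - 23^2)/25 = 275/25 = 11, a_7 = floor((28 + 23)/11) = 4.
  m_8 = 11*4 - 23 = 21, d_8 = (804 - 21^2)/11 = 363/11 = 33, a_8 = floor((28 + 21)/33) = 1.
  m_9 = 33*1 - 21 = 12, d_9 = (804 - 12^2)/33 = 660/33 = 20, a_9 = floor((28 + 12)/20) = 2.
  m_10 = 20*2 - 12 = 28, d_10 = (804 - 28^2)/20 = 20/20 = 1, a_10 = floor((28 + 28)/1) = 56.
  m_11 = 1*56 - 28 = 28, d_11 = (804 - 28^2)/1 = 20/1 = 20: (m_11, d_11) = (m_1, d_1) = (28, 20), so from here the quotients repeat a_1, ..., a_10; the period length is 10.
Hence the expansion of sqrt(804) is a_0 = 28 followed by the repeating block 2, 1, 4, 2, 18, 2, 4, 1, 2, 56 (period 10).

[28; (2, 1, 4, 2, 18, 2, 4, 1, 2, 56)]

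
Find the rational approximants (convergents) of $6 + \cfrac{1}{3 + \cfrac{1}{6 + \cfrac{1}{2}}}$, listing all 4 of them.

6/1, 19/3, 120/19, 259/41

Using the convergent recurrence p_i = a_i*p_{i-1} + p_{i-2}, q_i = a_i*q_{i-1} + q_{i-2} with p_{-2}=0, p_{-1}=1, q_{-2}=1, q_{-1}=0:
  i=0: a_0=6, p_0 = 6*1 + 0 = 6, q_0 = 6*0 + 1 = 1.
  i=1: a_1=3, p_1 = 3*6 + 1 = 19, q_1 = 3*1 + 0 = 3.
  i=2: a_2=6, p_2 = 6*19 + 6 = 120, q_2 = 6*3 + 1 = 19.
  i=3: a_3=2, p_3 = 2*120 + 19 = 259, q_3 = 2*19 + 3 = 41.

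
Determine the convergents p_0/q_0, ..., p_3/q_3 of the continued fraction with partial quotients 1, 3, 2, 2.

1/1, 4/3, 9/7, 22/17

Using the convergent recurrence p_i = a_i*p_{i-1} + p_{i-2}, q_i = a_i*q_{i-1} + q_{i-2} with p_{-2}=0, p_{-1}=1, q_{-2}=1, q_{-1}=0:
  i=0: a_0=1, p_0 = 1*1 + 0 = 1, q_0 = 1*0 + 1 = 1.
  i=1: a_1=3, p_1 = 3*1 + 1 = 4, q_1 = 3*1 + 0 = 3.
  i=2: a_2=2, p_2 = 2*4 + 1 = 9, q_2 = 2*3 + 1 = 7.
  i=3: a_3=2, p_3 = 2*9 + 4 = 22, q_3 = 2*7 + 3 = 17.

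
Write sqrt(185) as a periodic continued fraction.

[13; (1, 1, 1, 1, 26)]

Write x_i = (sqrt(185) + m_i)/d_i with (m_0, d_0) = (0, 1). a_0 = floor(sqrt(185)) = 13, since 13^2 = 169 <= 185 < 196 = 14^2.
Iterate m_{i+1} = d_i*a_i - m_i, d_{i+1} = (185 - m_{i+1}^2)/d_i, a_{i+1} = floor((a_0 + m_{i+1})/d_{i+1}):
  m_1 = 1*13 - 0 = 13, d_1 = (185 - 13^2)/1 = 16/1 = 16, a_1 = floor((13 + 13)/16) = 1.
  m_2 = 16*1 - 13 = 3, d_2 = (185 - 3^2)/16 = 176/16 = 11, a_2 = floor((13 + 3)/11) = 1.
  m_3 = 11*1 - 3 = 8, d_3 = (185 - 8^2)/11 = 121/11 = 11, a_3 = floor((13 + 8)/11) = 1.
  m_4 = 11*1 - 8 = 3, d_4 = (185 - 3^2)/11 = 176/11 = 16, a_4 = floor((13 + 3)/16) = 1.
  m_5 = 16*1 - 3 = 13, d_5 = (185 - 13^2)/16 = 16/16 = 1, a_5 = floor((13 + 13)/1) = 26.
  m_6 = 1*26 - 13 = 13, d_6 = (185 - 13^2)/1 = 16/1 = 16: (m_6, d_6) = (m_1, d_1) = (13, 16), so from here the quotients repeat a_1, ..., a_5; the period length is 5.
Hence the expansion of sqrt(185) is a_0 = 13 followed by the repeating block 1, 1, 1, 1, 26 (period 5).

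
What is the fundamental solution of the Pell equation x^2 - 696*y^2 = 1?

(x, y) = (1451, 55)

First expand sqrt(696) as a continued fraction. With x_i = (sqrt(696) + m_i)/d_i and (m_0, d_0) = (0, 1): a_0 = floor(sqrt(696)) = 26, since 26^2 = 676 <= 696 < 729 = 27^2.
Iterate m_{i+1} = d_i*a_i - m_i, d_{i+1} = (696 - m_{i+1}^2)/d_i, a_{i+1} = floor((a_0 + m_{i+1})/d_{i+1}):
  m_1 = 1*26 - 0 = 26, d_1 = (696 - 26^2)/1 = 20/1 = 20, a_1 = floor((26 + 26)/20) = 2.
  m_2 = 20*2 - 26 = 14, d_2 = (696 - 14^2)/20 = 500/20 = 25, a_2 = floor((26 + 14)/25) = 1.
  m_3 = 25*1 - 14 = 11, d_3 = (696 - 11^2)/25 = 575/25 = 23, a_3 = floor((26 + 11)/23) = 1.
  m_4 = 23*1 - 11 = 12, d_4 = (696 - 12^2)/23 = 552/23 = 24, a_4 = floor((26 + 12)/24) = 1.
  m_5 = 24*1 - 12 = 12, d_5 = (696 - 12^2)/24 = 552/24 = 23, a_5 = floor((26 + 12)/23) = 1.
  m_6 = 23*1 - 12 = 11, d_6 = (696 - 11^2)/23 = 575/23 = 25, a_6 = floor((26 + 11)/25) = 1.
  m_7 = 25*1 - 11 = 14, d_7 = (696 - 14^2)/25 = 500/25 = 20, a_7 = floor((26 + 14)/20) = 2.
  m_8 = 20*2 - 14 = 26, d_8 = (696 - 26^2)/20 = 20/20 = 1, a_8 = floor((26 + 26)/1) = 52.
  m_9 = 1*52 - 26 = 26, d_9 = (696 - 26^2)/1 = 20/1 = 20: (m_9, d_9) = (m_1, d_1) = (26, 20), so from here the quotients repeat a_1, ..., a_8; the period length is 8.
So sqrt(696) = [26; (2, 1, 1, 1, 1, 1, 2, 52)] with period length k = 8.
k is even, so the fundamental solution of x^2 - 696y^2 = 1 is (p_{k-1}, q_{k-1}) = (p_7, q_7); compute convergents through index 7.
Convergents (p_i = a_i*p_{i-1} + p_{i-2}, q_i = a_i*q_{i-1} + q_{i-2} with p_{-2}=0, p_{-1}=1, q_{-2}=1, q_{-1}=0):
  i=0: a_0=26, p_0 = 26*1 + 0 = 26, q_0 = 26*0 + 1 = 1.
  i=1: a_1=2, p_1 = 2*26 + 1 = 53, q_1 = 2*1 + 0 = 2.
  i=2: a_2=1, p_2 = 1*53 + 26 = 79, q_2 = 1*2 + 1 = 3.
  i=3: a_3=1, p_3 = 1*79 + 53 = 132, q_3 = 1*3 + 2 = 5.
  i=4: a_4=1, p_4 = 1*132 + 79 = 211, q_4 = 1*5 + 3 = 8.
  i=5: a_5=1, p_5 = 1*211 + 132 = 343, q_5 = 1*8 + 5 = 13.
  i=6: a_6=1, p_6 = 1*343 + 211 = 554, q_6 = 1*13 + 8 = 21.
  i=7: a_7=2, p_7 = 2*554 + 343 = 1451, q_7 = 2*21 + 13 = 55.
Check: 1451^2 - 696*55^2 = 2105401 - 2105400 = 1, so (x, y) = (1451, 55) solves the equation, and by the theorem it is the least positive solution.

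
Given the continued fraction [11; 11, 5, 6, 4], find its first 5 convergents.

11/1, 122/11, 621/56, 3848/347, 16013/1444

Using the convergent recurrence p_i = a_i*p_{i-1} + p_{i-2}, q_i = a_i*q_{i-1} + q_{i-2} with p_{-2}=0, p_{-1}=1, q_{-2}=1, q_{-1}=0:
  i=0: a_0=11, p_0 = 11*1 + 0 = 11, q_0 = 11*0 + 1 = 1.
  i=1: a_1=11, p_1 = 11*11 + 1 = 122, q_1 = 11*1 + 0 = 11.
  i=2: a_2=5, p_2 = 5*122 + 11 = 621, q_2 = 5*11 + 1 = 56.
  i=3: a_3=6, p_3 = 6*621 + 122 = 3848, q_3 = 6*56 + 11 = 347.
  i=4: a_4=4, p_4 = 4*3848 + 621 = 16013, q_4 = 4*347 + 56 = 1444.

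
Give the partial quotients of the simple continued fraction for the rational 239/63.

[3; 1, 3, 1, 5, 2]

Run the Euclidean algorithm on 239 and 63; the successive quotients are the partial quotients a_0, a_1, ... (each step inverts the fractional part left over by the previous one):
  239 = 3*63 + 50, so a_0 = 3.
  63 = 1*50 + 13, so a_1 = 1.
  50 = 3*13 + 11, so a_2 = 3.
  13 = 1*11 + 2, so a_3 = 1.
  11 = 5*2 + 1, so a_4 = 5.
  2 = 2*1 + 0, so a_5 = 2.
The remainder reaches 0 after 6 divisions, so the expansion has 6 partial quotients, read off in order.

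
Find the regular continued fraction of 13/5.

Run the Euclidean algorithm on 13 and 5; the successive quotients are the partial quotients a_0, a_1, ... (each step inverts the fractional part left over by the previous one):
  13 = 2*5 + 3, so a_0 = 2.
  5 = 1*3 + 2, so a_1 = 1.
  3 = 1*2 + 1, so a_2 = 1.
  2 = 2*1 + 0, so a_3 = 2.
The remainder reaches 0 after 4 divisions, so the expansion has 4 partial quotients, read off in order.

[2; 1, 1, 2]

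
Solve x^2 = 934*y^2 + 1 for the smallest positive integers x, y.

(x, y) = (3034565, 99294)

First expand sqrt(934) as a continued fraction. With x_i = (sqrt(934) + m_i)/d_i and (m_0, d_0) = (0, 1): a_0 = floor(sqrt(934)) = 30, since 30^2 = 900 <= 934 < 961 = 31^2.
Iterate m_{i+1} = d_i*a_i - m_i, d_{i+1} = (934 - m_{i+1}^2)/d_i, a_{i+1} = floor((a_0 + m_{i+1})/d_{i+1}):
  m_1 = 1*30 - 0 = 30, d_1 = (934 - 30^2)/1 = 34/1 = 34, a_1 = floor((30 + 30)/34) = 1.
  m_2 = 34*1 - 30 = 4, d_2 = (934 - 4^2)/34 = 918/34 = 27, a_2 = floor((30 + 4)/27) = 1.
  m_3 = 27*1 - 4 = 23, d_3 = (934 - 23^2)/27 = 405/27 = 15, a_3 = floor((30 + 23)/15) = 3.
  m_4 = 15*3 - 23 = 22, d_4 = (934 - 22^2)/15 = 450/15 = 30, a_4 = floor((30 + 22)/30) = 1.
  m_5 = 30*1 - 22 = 8, d_5 = (934 - 8^2)/30 = 870/30 = 29, a_5 = floor((30 + 8)/29) = 1.
  m_6 = 29*1 - 8 = 21, d_6 = (934 - 21^2)/29 = 493/29 = 17, a_6 = floor((30 + 21)/17) = 3.
  m_7 = 17*3 - 21 = 30, d_7 = (934 - 30^2)/17 = 34/17 = 2, a_7 = floor((30 + 30)/2) = 30.
  m_8 = 2*30 - 30 = 30, d_8 = (934 - 30^2)/2 = 34/2 = 17, a_8 = floor((30 + 30)/17) = 3.
  m_9 = 17*3 - 30 = 21, d_9 = (934 - 21^2)/17 = 493/17 = 29, a_9 = floor((30 + 21)/29) = 1.
  m_10 = 29*1 - 21 = 8, d_10 = (934 - 8^2)/29 = 870/29 = 30, a_10 = floor((30 + 8)/30) = 1.
  m_11 = 30*1 - 8 = 22, d_11 = (934 - 22^2)/30 = 450/30 = 15, a_11 = floor((30 + 22)/15) = 3.
  m_12 = 15*3 - 22 = 23, d_12 = (934 - 23^2)/15 = 405/15 = 27, a_12 = floor((30 + 23)/27) = 1.
  m_13 = 27*1 - 23 = 4, d_13 = (934 - 4^2)/27 = 918/27 = 34, a_13 = floor((30 + 4)/34) = 1.
  m_14 = 34*1 - 4 = 30, d_14 = (934 - 30^2)/34 = 34/34 = 1, a_14 = floor((30 + 30)/1) = 60.
  m_15 = 1*60 - 30 = 30, d_15 = (934 - 30^2)/1 = 34/1 = 34: (m_15, d_15) = (m_1, d_1) = (30, 34), so from here the quotients repeat a_1, ..., a_14; the period length is 14.
So sqrt(934) = [30; (1, 1, 3, 1, 1, 3, 30, 3, 1, 1, 3, 1, 1, 60)] with period length k = 14.
k is even, so the fundamental solution of x^2 - 934y^2 = 1 is (p_{k-1}, q_{k-1}) = (p_13, q_13); compute convergents through index 13.
Convergents (p_i = a_i*p_{i-1} + p_{i-2}, q_i = a_i*q_{i-1} + q_{i-2} with p_{-2}=0, p_{-1}=1, q_{-2}=1, q_{-1}=0):
  i=0: a_0=30, p_0 = 30*1 + 0 = 30, q_0 = 30*0 + 1 = 1.
  i=1: a_1=1, p_1 = 1*30 + 1 = 31, q_1 = 1*1 + 0 = 1.
  i=2: a_2=1, p_2 = 1*31 + 30 = 61, q_2 = 1*1 + 1 = 2.
  i=3: a_3=3, p_3 = 3*61 + 31 = 214, q_3 = 3*2 + 1 = 7.
  i=4: a_4=1, p_4 = 1*214 + 61 = 275, q_4 = 1*7 + 2 = 9.
  i=5: a_5=1, p_5 = 1*275 + 214 = 489, q_5 = 1*9 + 7 = 16.
  i=6: a_6=3, p_6 = 3*489 + 275 = 1742, q_6 = 3*16 + 9 = 57.
  i=7: a_7=30, p_7 = 30*1742 + 489 = 52749, q_7 = 30*57 + 16 = 1726.
  i=8: a_8=3, p_8 = 3*52749 + 1742 = 159989, q_8 = 3*1726 + 57 = 5235.
  i=9: a_9=1, p_9 = 1*159989 + 52749 = 212738, q_9 = 1*5235 + 1726 = 6961.
  i=10: a_10=1, p_10 = 1*212738 + 159989 = 372727, q_10 = 1*6961 + 5235 = 12196.
  i=11: a_11=3, p_11 = 3*372727 + 212738 = 1330919, q_11 = 3*12196 + 6961 = 43549.
  i=12: a_12=1, p_12 = 1*1330919 + 372727 = 1703646, q_12 = 1*43549 + 12196 = 55745.
  i=13: a_13=1, p_13 = 1*1703646 + 1330919 = 3034565, q_13 = 1*55745 + 43549 = 99294.
Check: 3034565^2 - 934*99294^2 = 9208584739225 - 9208584739224 = 1, so (x, y) = (3034565, 99294) solves the equation, and by the theorem it is the least positive solution.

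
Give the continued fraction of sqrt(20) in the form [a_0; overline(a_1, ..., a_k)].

Write x_i = (sqrt(20) + m_i)/d_i with (m_0, d_0) = (0, 1). a_0 = floor(sqrt(20)) = 4, since 4^2 = 16 <= 20 < 25 = 5^2.
Iterate m_{i+1} = d_i*a_i - m_i, d_{i+1} = (20 - m_{i+1}^2)/d_i, a_{i+1} = floor((a_0 + m_{i+1})/d_{i+1}):
  m_1 = 1*4 - 0 = 4, d_1 = (20 - 4^2)/1 = 4/1 = 4, a_1 = floor((4 + 4)/4) = 2.
  m_2 = 4*2 - 4 = 4, d_2 = (20 - 4^2)/4 = 4/4 = 1, a_2 = floor((4 + 4)/1) = 8.
  m_3 = 1*8 - 4 = 4, d_3 = (20 - 4^2)/1 = 4/1 = 4: (m_3, d_3) = (m_1, d_1) = (4, 4), so from here the quotients repeat a_1, a_2; the period length is 2.
Hence the expansion of sqrt(20) is a_0 = 4 followed by the repeating block 2, 8 (period 2).

[4; overline(2, 8)]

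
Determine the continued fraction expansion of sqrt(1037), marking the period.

[32; (4, 1, 15, 3, 3, 15, 1, 4, 64)]

Write x_i = (sqrt(1037) + m_i)/d_i with (m_0, d_0) = (0, 1). a_0 = floor(sqrt(1037)) = 32, since 32^2 = 1024 <= 1037 < 1089 = 33^2.
Iterate m_{i+1} = d_i*a_i - m_i, d_{i+1} = (1037 - m_{i+1}^2)/d_i, a_{i+1} = floor((a_0 + m_{i+1})/d_{i+1}):
  m_1 = 1*32 - 0 = 32, d_1 = (1037 - 32^2)/1 = 13/1 = 13, a_1 = floor((32 + 32)/13) = 4.
  m_2 = 13*4 - 32 = 20, d_2 = (1037 - 20^2)/13 = 637/13 = 49, a_2 = floor((32 + 20)/49) = 1.
  m_3 = 49*1 - 20 = 29, d_3 = (1037 - 29^2)/49 = 196/49 = 4, a_3 = floor((32 + 29)/4) = 15.
  m_4 = 4*15 - 29 = 31, d_4 = (1037 - 31^2)/4 = 76/4 = 19, a_4 = floor((32 + 31)/19) = 3.
  m_5 = 19*3 - 31 = 26, d_5 = (1037 - 26^2)/19 = 361/19 = 19, a_5 = floor((32 + 26)/19) = 3.
  m_6 = 19*3 - 26 = 31, d_6 = (1037 - 31^2)/19 = 76/19 = 4, a_6 = floor((32 + 31)/4) = 15.
  m_7 = 4*15 - 31 = 29, d_7 = (1037 - 29^2)/4 = 196/4 = 49, a_7 = floor((32 + 29)/49) = 1.
  m_8 = 49*1 - 29 = 20, d_8 = (1037 - 20^2)/49 = 637/49 = 13, a_8 = floor((32 + 20)/13) = 4.
  m_9 = 13*4 - 20 = 32, d_9 = (1037 - 32^2)/13 = 13/13 = 1, a_9 = floor((32 + 32)/1) = 64.
  m_10 = 1*64 - 32 = 32, d_10 = (1037 - 32^2)/1 = 13/1 = 13: (m_10, d_10) = (m_1, d_1) = (32, 13), so from here the quotients repeat a_1, ..., a_9; the period length is 9.
Hence the expansion of sqrt(1037) is a_0 = 32 followed by the repeating block 4, 1, 15, 3, 3, 15, 1, 4, 64 (period 9).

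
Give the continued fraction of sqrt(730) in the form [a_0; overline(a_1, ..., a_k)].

[27; overline(54)]

Write x_i = (sqrt(730) + m_i)/d_i with (m_0, d_0) = (0, 1). a_0 = floor(sqrt(730)) = 27, since 27^2 = 729 <= 730 < 784 = 28^2.
Iterate m_{i+1} = d_i*a_i - m_i, d_{i+1} = (730 - m_{i+1}^2)/d_i, a_{i+1} = floor((a_0 + m_{i+1})/d_{i+1}):
  m_1 = 1*27 - 0 = 27, d_1 = (730 - 27^2)/1 = 1/1 = 1, a_1 = floor((27 + 27)/1) = 54.
  m_2 = 1*54 - 27 = 27, d_2 = (730 - 27^2)/1 = 1/1 = 1: (m_2, d_2) = (m_1, d_1) = (27, 1), so from here the quotient a_1 repeats; the period length is 1.
Hence the expansion of sqrt(730) is a_0 = 27 followed by the repeating block 54 (period 1).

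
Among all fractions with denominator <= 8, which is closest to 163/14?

Expand x = 163/14 as a continued fraction with the Euclidean algorithm:
  163 = 11*14 + 9, so a_0 = 11.
  14 = 1*9 + 5, so a_1 = 1.
  9 = 1*5 + 4, so a_2 = 1.
  5 = 1*4 + 1, so a_3 = 1.
  4 = 4*1 + 0, so a_4 = 4.
so x = [11; 1, 1, 1, 4].
Convergents (p_i = a_i*p_{i-1} + p_{i-2}, q_i = a_i*q_{i-1} + q_{i-2} with p_{-2}=0, p_{-1}=1, q_{-2}=1, q_{-1}=0), until the denominator exceeds 8:
  i=0: a_0=11, p_0 = 11*1 + 0 = 11, q_0 = 11*0 + 1 = 1.
  i=1: a_1=1, p_1 = 1*11 + 1 = 12, q_1 = 1*1 + 0 = 1.
  i=2: a_2=1, p_2 = 1*12 + 11 = 23, q_2 = 1*1 + 1 = 2.
  i=3: a_3=1, p_3 = 1*23 + 12 = 35, q_3 = 1*2 + 1 = 3.
  i=4: a_4=4, p_4 = 4*35 + 23 = 163, q_4 = 4*3 + 2 = 14.
q_4 = 14 > 8, so the last convergent with denominator <= 8 is p_3/q_3 = 35/3.
The closest fraction with denominator <= 8 is either p_3/q_3 or the intermediate fraction (k*p_3 + p_2)/(k*q_3 + q_2) with the largest k >= 1 whose denominator stays <= 8; these approach x as k grows, and every other convergent or intermediate fraction in range is farther away.
Largest k: floor((8 - q_2)/q_3) = floor((8 - 2)/3) = 2.
That gives (2*35 + 23)/(2*3 + 2) = 93/8.
Compare the errors: |x - 35/3| = |163*3 - 35*14|/(14*3) = 1/42, and |x - 93/8| = |163*8 - 93*14|/(14*8) = 2/112.
Cross-multiplying, 2*42 = 84 < 112 = 1*112, so 2/112 is smaller: the intermediate fraction 93/8 is closer to x than 35/3.

93/8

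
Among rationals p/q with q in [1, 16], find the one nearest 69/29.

Expand x = 69/29 as a continued fraction with the Euclidean algorithm:
  69 = 2*29 + 11, so a_0 = 2.
  29 = 2*11 + 7, so a_1 = 2.
  11 = 1*7 + 4, so a_2 = 1.
  7 = 1*4 + 3, so a_3 = 1.
  4 = 1*3 + 1, so a_4 = 1.
  3 = 3*1 + 0, so a_5 = 3.
so x = [2; 2, 1, 1, 1, 3].
Convergents (p_i = a_i*p_{i-1} + p_{i-2}, q_i = a_i*q_{i-1} + q_{i-2} with p_{-2}=0, p_{-1}=1, q_{-2}=1, q_{-1}=0), until the denominator exceeds 16:
  i=0: a_0=2, p_0 = 2*1 + 0 = 2, q_0 = 2*0 + 1 = 1.
  i=1: a_1=2, p_1 = 2*2 + 1 = 5, q_1 = 2*1 + 0 = 2.
  i=2: a_2=1, p_2 = 1*5 + 2 = 7, q_2 = 1*2 + 1 = 3.
  i=3: a_3=1, p_3 = 1*7 + 5 = 12, q_3 = 1*3 + 2 = 5.
  i=4: a_4=1, p_4 = 1*12 + 7 = 19, q_4 = 1*5 + 3 = 8.
  i=5: a_5=3, p_5 = 3*19 + 12 = 69, q_5 = 3*8 + 5 = 29.
q_5 = 29 > 16, so the last convergent with denominator <= 16 is p_4/q_4 = 19/8.
The closest fraction with denominator <= 16 is either p_4/q_4 or the intermediate fraction (k*p_4 + p_3)/(k*q_4 + q_3) with the largest k >= 1 whose denominator stays <= 16; these approach x as k grows, and every other convergent or intermediate fraction in range is farther away.
Largest k: floor((16 - q_3)/q_4) = floor((16 - 5)/8) = 1.
That gives (1*19 + 12)/(1*8 + 5) = 31/13.
Compare the errors: |x - 19/8| = |69*8 - 19*29|/(29*8) = 1/232, and |x - 31/13| = |69*13 - 31*29|/(29*13) = 2/377.
Cross-multiplying, 1*377 = 377 < 464 = 2*232, so 1/232 is smaller: the convergent 19/8 is closer to x than 31/13.

19/8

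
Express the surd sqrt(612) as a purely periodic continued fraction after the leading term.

Write x_i = (sqrt(612) + m_i)/d_i with (m_0, d_0) = (0, 1). a_0 = floor(sqrt(612)) = 24, since 24^2 = 576 <= 612 < 625 = 25^2.
Iterate m_{i+1} = d_i*a_i - m_i, d_{i+1} = (612 - m_{i+1}^2)/d_i, a_{i+1} = floor((a_0 + m_{i+1})/d_{i+1}):
  m_1 = 1*24 - 0 = 24, d_1 = (612 - 24^2)/1 = 36/1 = 36, a_1 = floor((24 + 24)/36) = 1.
  m_2 = 36*1 - 24 = 12, d_2 = (612 - 12^2)/36 = 468/36 = 13, a_2 = floor((24 + 12)/13) = 2.
  m_3 = 13*2 - 12 = 14, d_3 = (612 - 14^2)/13 = 416/13 = 32, a_3 = floor((24 + 14)/32) = 1.
  m_4 = 32*1 - 14 = 18, d_4 = (612 - 18^2)/32 = 288/32 = 9, a_4 = floor((24 + 18)/9) = 4.
  m_5 = 9*4 - 18 = 18, d_5 = (612 - 18^2)/9 = 288/9 = 32, a_5 = floor((24 + 18)/32) = 1.
  m_6 = 32*1 - 18 = 14, d_6 = (612 - 14^2)/32 = 416/32 = 13, a_6 = floor((24 + 14)/13) = 2.
  m_7 = 13*2 - 14 = 12, d_7 = (612 - 12^2)/13 = 468/13 = 36, a_7 = floor((24 + 12)/36) = 1.
  m_8 = 36*1 - 12 = 24, d_8 = (612 - 24^2)/36 = 36/36 = 1, a_8 = floor((24 + 24)/1) = 48.
  m_9 = 1*48 - 24 = 24, d_9 = (612 - 24^2)/1 = 36/1 = 36: (m_9, d_9) = (m_1, d_1) = (24, 36), so from here the quotients repeat a_1, ..., a_8; the period length is 8.
Hence the expansion of sqrt(612) is a_0 = 24 followed by the repeating block 1, 2, 1, 4, 1, 2, 1, 48 (period 8).

[24; (1, 2, 1, 4, 1, 2, 1, 48)]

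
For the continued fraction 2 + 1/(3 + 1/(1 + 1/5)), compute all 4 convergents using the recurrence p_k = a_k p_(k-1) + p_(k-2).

Using the convergent recurrence p_i = a_i*p_{i-1} + p_{i-2}, q_i = a_i*q_{i-1} + q_{i-2} with p_{-2}=0, p_{-1}=1, q_{-2}=1, q_{-1}=0:
  i=0: a_0=2, p_0 = 2*1 + 0 = 2, q_0 = 2*0 + 1 = 1.
  i=1: a_1=3, p_1 = 3*2 + 1 = 7, q_1 = 3*1 + 0 = 3.
  i=2: a_2=1, p_2 = 1*7 + 2 = 9, q_2 = 1*3 + 1 = 4.
  i=3: a_3=5, p_3 = 5*9 + 7 = 52, q_3 = 5*4 + 3 = 23.

2/1, 7/3, 9/4, 52/23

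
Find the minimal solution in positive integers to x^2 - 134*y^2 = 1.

(x, y) = (145925, 12606)

First expand sqrt(134) as a continued fraction. With x_i = (sqrt(134) + m_i)/d_i and (m_0, d_0) = (0, 1): a_0 = floor(sqrt(134)) = 11, since 11^2 = 121 <= 134 < 144 = 12^2.
Iterate m_{i+1} = d_i*a_i - m_i, d_{i+1} = (134 - m_{i+1}^2)/d_i, a_{i+1} = floor((a_0 + m_{i+1})/d_{i+1}):
  m_1 = 1*11 - 0 = 11, d_1 = (134 - 11^2)/1 = 13/1 = 13, a_1 = floor((11 + 11)/13) = 1.
  m_2 = 13*1 - 11 = 2, d_2 = (134 - 2^2)/13 = 130/13 = 10, a_2 = floor((11 + 2)/10) = 1.
  m_3 = 10*1 - 2 = 8, d_3 = (134 - 8^2)/10 = 70/10 = 7, a_3 = floor((11 + 8)/7) = 2.
  m_4 = 7*2 - 8 = 6, d_4 = (134 - 6^2)/7 = 98/7 = 14, a_4 = floor((11 + 6)/14) = 1.
  m_5 = 14*1 - 6 = 8, d_5 = (134 - 8^2)/14 = 70/14 = 5, a_5 = floor((11 + 8)/5) = 3.
  m_6 = 5*3 - 8 = 7, d_6 = (134 - 7^2)/5 = 85/5 = 17, a_6 = floor((11 + 7)/17) = 1.
  m_7 = 17*1 - 7 = 10, d_7 = (134 - 10^2)/17 = 34/17 = 2, a_7 = floor((11 + 10)/2) = 10.
  m_8 = 2*10 - 10 = 10, d_8 = (134 - 10^2)/2 = 34/2 = 17, a_8 = floor((11 + 10)/17) = 1.
  m_9 = 17*1 - 10 = 7, d_9 = (134 - 7^2)/17 = 85/17 = 5, a_9 = floor((11 + 7)/5) = 3.
  m_10 = 5*3 - 7 = 8, d_10 = (134 - 8^2)/5 = 70/5 = 14, a_10 = floor((11 + 8)/14) = 1.
  m_11 = 14*1 - 8 = 6, d_11 = (134 - 6^2)/14 = 98/14 = 7, a_11 = floor((11 + 6)/7) = 2.
  m_12 = 7*2 - 6 = 8, d_12 = (134 - 8^2)/7 = 70/7 = 10, a_12 = floor((11 + 8)/10) = 1.
  m_13 = 10*1 - 8 = 2, d_13 = (134 - 2^2)/10 = 130/10 = 13, a_13 = floor((11 + 2)/13) = 1.
  m_14 = 13*1 - 2 = 11, d_14 = (134 - 11^2)/13 = 13/13 = 1, a_14 = floor((11 + 11)/1) = 22.
  m_15 = 1*22 - 11 = 11, d_15 = (134 - 11^2)/1 = 13/1 = 13: (m_15, d_15) = (m_1, d_1) = (11, 13), so from here the quotients repeat a_1, ..., a_14; the period length is 14.
So sqrt(134) = [11; (1, 1, 2, 1, 3, 1, 10, 1, 3, 1, 2, 1, 1, 22)] with period length k = 14.
k is even, so the fundamental solution of x^2 - 134y^2 = 1 is (p_{k-1}, q_{k-1}) = (p_13, q_13); compute convergents through index 13.
Convergents (p_i = a_i*p_{i-1} + p_{i-2}, q_i = a_i*q_{i-1} + q_{i-2} with p_{-2}=0, p_{-1}=1, q_{-2}=1, q_{-1}=0):
  i=0: a_0=11, p_0 = 11*1 + 0 = 11, q_0 = 11*0 + 1 = 1.
  i=1: a_1=1, p_1 = 1*11 + 1 = 12, q_1 = 1*1 + 0 = 1.
  i=2: a_2=1, p_2 = 1*12 + 11 = 23, q_2 = 1*1 + 1 = 2.
  i=3: a_3=2, p_3 = 2*23 + 12 = 58, q_3 = 2*2 + 1 = 5.
  i=4: a_4=1, p_4 = 1*58 + 23 = 81, q_4 = 1*5 + 2 = 7.
  i=5: a_5=3, p_5 = 3*81 + 58 = 301, q_5 = 3*7 + 5 = 26.
  i=6: a_6=1, p_6 = 1*301 + 81 = 382, q_6 = 1*26 + 7 = 33.
  i=7: a_7=10, p_7 = 10*382 + 301 = 4121, q_7 = 10*33 + 26 = 356.
  i=8: a_8=1, p_8 = 1*4121 + 382 = 4503, q_8 = 1*356 + 33 = 389.
  i=9: a_9=3, p_9 = 3*4503 + 4121 = 17630, q_9 = 3*389 + 356 = 1523.
  i=10: a_10=1, p_10 = 1*17630 + 4503 = 22133, q_10 = 1*1523 + 389 = 1912.
  i=11: a_11=2, p_11 = 2*22133 + 17630 = 61896, q_11 = 2*1912 + 1523 = 5347.
  i=12: a_12=1, p_12 = 1*61896 + 22133 = 84029, q_12 = 1*5347 + 1912 = 7259.
  i=13: a_13=1, p_13 = 1*84029 + 61896 = 145925, q_13 = 1*7259 + 5347 = 12606.
Check: 145925^2 - 134*12606^2 = 21294105625 - 21294105624 = 1, so (x, y) = (145925, 12606) solves the equation, and by the theorem it is the least positive solution.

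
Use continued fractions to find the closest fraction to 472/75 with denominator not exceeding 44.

258/41

Expand x = 472/75 as a continued fraction with the Euclidean algorithm:
  472 = 6*75 + 22, so a_0 = 6.
  75 = 3*22 + 9, so a_1 = 3.
  22 = 2*9 + 4, so a_2 = 2.
  9 = 2*4 + 1, so a_3 = 2.
  4 = 4*1 + 0, so a_4 = 4.
so x = [6; 3, 2, 2, 4].
Convergents (p_i = a_i*p_{i-1} + p_{i-2}, q_i = a_i*q_{i-1} + q_{i-2} with p_{-2}=0, p_{-1}=1, q_{-2}=1, q_{-1}=0), until the denominator exceeds 44:
  i=0: a_0=6, p_0 = 6*1 + 0 = 6, q_0 = 6*0 + 1 = 1.
  i=1: a_1=3, p_1 = 3*6 + 1 = 19, q_1 = 3*1 + 0 = 3.
  i=2: a_2=2, p_2 = 2*19 + 6 = 44, q_2 = 2*3 + 1 = 7.
  i=3: a_3=2, p_3 = 2*44 + 19 = 107, q_3 = 2*7 + 3 = 17.
  i=4: a_4=4, p_4 = 4*107 + 44 = 472, q_4 = 4*17 + 7 = 75.
q_4 = 75 > 44, so the last convergent with denominator <= 44 is p_3/q_3 = 107/17.
The closest fraction with denominator <= 44 is either p_3/q_3 or the intermediate fraction (k*p_3 + p_2)/(k*q_3 + q_2) with the largest k >= 1 whose denominator stays <= 44; these approach x as k grows, and every other convergent or intermediate fraction in range is farther away.
Largest k: floor((44 - q_2)/q_3) = floor((44 - 7)/17) = 2.
That gives (2*107 + 44)/(2*17 + 7) = 258/41.
Compare the errors: |x - 107/17| = |472*17 - 107*75|/(75*17) = 1/1275, and |x - 258/41| = |472*41 - 258*75|/(75*41) = 2/3075.
Cross-multiplying, 2*1275 = 2550 < 3075 = 1*3075, so 2/3075 is smaller: the intermediate fraction 258/41 is closer to x than 107/17.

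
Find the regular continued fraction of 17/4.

[4; 4]

Run the Euclidean algorithm on 17 and 4; the successive quotients are the partial quotients a_0, a_1, ... (each step inverts the fractional part left over by the previous one):
  17 = 4*4 + 1, so a_0 = 4.
  4 = 4*1 + 0, so a_1 = 4.
The remainder reaches 0 after 2 divisions, so the expansion has 2 partial quotients, read off in order.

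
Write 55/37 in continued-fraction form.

Run the Euclidean algorithm on 55 and 37; the successive quotients are the partial quotients a_0, a_1, ... (each step inverts the fractional part left over by the previous one):
  55 = 1*37 + 18, so a_0 = 1.
  37 = 2*18 + 1, so a_1 = 2.
  18 = 18*1 + 0, so a_2 = 18.
The remainder reaches 0 after 3 divisions, so the expansion has 3 partial quotients, read off in order.

[1; 2, 18]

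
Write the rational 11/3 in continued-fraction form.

[3; 1, 2]

Run the Euclidean algorithm on 11 and 3; the successive quotients are the partial quotients a_0, a_1, ... (each step inverts the fractional part left over by the previous one):
  11 = 3*3 + 2, so a_0 = 3.
  3 = 1*2 + 1, so a_1 = 1.
  2 = 2*1 + 0, so a_2 = 2.
The remainder reaches 0 after 3 divisions, so the expansion has 3 partial quotients, read off in order.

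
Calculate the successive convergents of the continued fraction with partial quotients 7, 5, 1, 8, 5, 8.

7/1, 36/5, 43/6, 380/53, 1943/271, 15924/2221

Using the convergent recurrence p_i = a_i*p_{i-1} + p_{i-2}, q_i = a_i*q_{i-1} + q_{i-2} with p_{-2}=0, p_{-1}=1, q_{-2}=1, q_{-1}=0:
  i=0: a_0=7, p_0 = 7*1 + 0 = 7, q_0 = 7*0 + 1 = 1.
  i=1: a_1=5, p_1 = 5*7 + 1 = 36, q_1 = 5*1 + 0 = 5.
  i=2: a_2=1, p_2 = 1*36 + 7 = 43, q_2 = 1*5 + 1 = 6.
  i=3: a_3=8, p_3 = 8*43 + 36 = 380, q_3 = 8*6 + 5 = 53.
  i=4: a_4=5, p_4 = 5*380 + 43 = 1943, q_4 = 5*53 + 6 = 271.
  i=5: a_5=8, p_5 = 8*1943 + 380 = 15924, q_5 = 8*271 + 53 = 2221.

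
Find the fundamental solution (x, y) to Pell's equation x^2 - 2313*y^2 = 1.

(x, y) = (526337, 10944)

First expand sqrt(2313) as a continued fraction. With x_i = (sqrt(2313) + m_i)/d_i and (m_0, d_0) = (0, 1): a_0 = floor(sqrt(2313)) = 48, since 48^2 = 2304 <= 2313 < 2401 = 49^2.
Iterate m_{i+1} = d_i*a_i - m_i, d_{i+1} = (2313 - m_{i+1}^2)/d_i, a_{i+1} = floor((a_0 + m_{i+1})/d_{i+1}):
  m_1 = 1*48 - 0 = 48, d_1 = (2313 - 48^2)/1 = 9/1 = 9, a_1 = floor((48 + 48)/9) = 10.
  m_2 = 9*10 - 48 = 42, d_2 = (2313 - 42^2)/9 = 549/9 = 61, a_2 = floor((48 + 42)/61) = 1.
  m_3 = 61*1 - 42 = 19, d_3 = (2313 - 19^2)/61 = 1952/61 = 32, a_3 = floor((48 + 19)/32) = 2.
  m_4 = 32*2 - 19 = 45, d_4 = (2313 - 45^2)/32 = 288/32 = 9, a_4 = floor((48 + 45)/9) = 10.
  m_5 = 9*10 - 45 = 45, d_5 = (2313 - 45^2)/9 = 288/9 = 32, a_5 = floor((48 + 45)/32) = 2.
  m_6 = 32*2 - 45 = 19, d_6 = (2313 - 19^2)/32 = 1952/32 = 61, a_6 = floor((48 + 19)/61) = 1.
  m_7 = 61*1 - 19 = 42, d_7 = (2313 - 42^2)/61 = 549/61 = 9, a_7 = floor((48 + 42)/9) = 10.
  m_8 = 9*10 - 42 = 48, d_8 = (2313 - 48^2)/9 = 9/9 = 1, a_8 = floor((48 + 48)/1) = 96.
  m_9 = 1*96 - 48 = 48, d_9 = (2313 - 48^2)/1 = 9/1 = 9: (m_9, d_9) = (m_1, d_1) = (48, 9), so from here the quotients repeat a_1, ..., a_8; the period length is 8.
So sqrt(2313) = [48; (10, 1, 2, 10, 2, 1, 10, 96)] with period length k = 8.
k is even, so the fundamental solution of x^2 - 2313y^2 = 1 is (p_{k-1}, q_{k-1}) = (p_7, q_7); compute convergents through index 7.
Convergents (p_i = a_i*p_{i-1} + p_{i-2}, q_i = a_i*q_{i-1} + q_{i-2} with p_{-2}=0, p_{-1}=1, q_{-2}=1, q_{-1}=0):
  i=0: a_0=48, p_0 = 48*1 + 0 = 48, q_0 = 48*0 + 1 = 1.
  i=1: a_1=10, p_1 = 10*48 + 1 = 481, q_1 = 10*1 + 0 = 10.
  i=2: a_2=1, p_2 = 1*481 + 48 = 529, q_2 = 1*10 + 1 = 11.
  i=3: a_3=2, p_3 = 2*529 + 481 = 1539, q_3 = 2*11 + 10 = 32.
  i=4: a_4=10, p_4 = 10*1539 + 529 = 15919, q_4 = 10*32 + 11 = 331.
  i=5: a_5=2, p_5 = 2*15919 + 1539 = 33377, q_5 = 2*331 + 32 = 694.
  i=6: a_6=1, p_6 = 1*33377 + 15919 = 49296, q_6 = 1*694 + 331 = 1025.
  i=7: a_7=10, p_7 = 10*49296 + 33377 = 526337, q_7 = 10*1025 + 694 = 10944.
Check: 526337^2 - 2313*10944^2 = 277030637569 - 277030637568 = 1, so (x, y) = (526337, 10944) solves the equation, and by the theorem it is the least positive solution.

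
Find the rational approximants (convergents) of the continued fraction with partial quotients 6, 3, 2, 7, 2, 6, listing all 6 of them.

Using the convergent recurrence p_i = a_i*p_{i-1} + p_{i-2}, q_i = a_i*q_{i-1} + q_{i-2} with p_{-2}=0, p_{-1}=1, q_{-2}=1, q_{-1}=0:
  i=0: a_0=6, p_0 = 6*1 + 0 = 6, q_0 = 6*0 + 1 = 1.
  i=1: a_1=3, p_1 = 3*6 + 1 = 19, q_1 = 3*1 + 0 = 3.
  i=2: a_2=2, p_2 = 2*19 + 6 = 44, q_2 = 2*3 + 1 = 7.
  i=3: a_3=7, p_3 = 7*44 + 19 = 327, q_3 = 7*7 + 3 = 52.
  i=4: a_4=2, p_4 = 2*327 + 44 = 698, q_4 = 2*52 + 7 = 111.
  i=5: a_5=6, p_5 = 6*698 + 327 = 4515, q_5 = 6*111 + 52 = 718.

6/1, 19/3, 44/7, 327/52, 698/111, 4515/718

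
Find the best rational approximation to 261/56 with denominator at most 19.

Expand x = 261/56 as a continued fraction with the Euclidean algorithm:
  261 = 4*56 + 37, so a_0 = 4.
  56 = 1*37 + 19, so a_1 = 1.
  37 = 1*19 + 18, so a_2 = 1.
  19 = 1*18 + 1, so a_3 = 1.
  18 = 18*1 + 0, so a_4 = 18.
so x = [4; 1, 1, 1, 18].
Convergents (p_i = a_i*p_{i-1} + p_{i-2}, q_i = a_i*q_{i-1} + q_{i-2} with p_{-2}=0, p_{-1}=1, q_{-2}=1, q_{-1}=0), until the denominator exceeds 19:
  i=0: a_0=4, p_0 = 4*1 + 0 = 4, q_0 = 4*0 + 1 = 1.
  i=1: a_1=1, p_1 = 1*4 + 1 = 5, q_1 = 1*1 + 0 = 1.
  i=2: a_2=1, p_2 = 1*5 + 4 = 9, q_2 = 1*1 + 1 = 2.
  i=3: a_3=1, p_3 = 1*9 + 5 = 14, q_3 = 1*2 + 1 = 3.
  i=4: a_4=18, p_4 = 18*14 + 9 = 261, q_4 = 18*3 + 2 = 56.
q_4 = 56 > 19, so the last convergent with denominator <= 19 is p_3/q_3 = 14/3.
The closest fraction with denominator <= 19 is either p_3/q_3 or the intermediate fraction (k*p_3 + p_2)/(k*q_3 + q_2) with the largest k >= 1 whose denominator stays <= 19; these approach x as k grows, and every other convergent or intermediate fraction in range is farther away.
Largest k: floor((19 - q_2)/q_3) = floor((19 - 2)/3) = 5.
That gives (5*14 + 9)/(5*3 + 2) = 79/17.
Compare the errors: |x - 14/3| = |261*3 - 14*56|/(56*3) = 1/168, and |x - 79/17| = |261*17 - 79*56|/(56*17) = 13/952.
Cross-multiplying, 1*952 = 952 < 2184 = 13*168, so 1/168 is smaller: the convergent 14/3 is closer to x than 79/17.

14/3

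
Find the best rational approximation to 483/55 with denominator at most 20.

Expand x = 483/55 as a continued fraction with the Euclidean algorithm:
  483 = 8*55 + 43, so a_0 = 8.
  55 = 1*43 + 12, so a_1 = 1.
  43 = 3*12 + 7, so a_2 = 3.
  12 = 1*7 + 5, so a_3 = 1.
  7 = 1*5 + 2, so a_4 = 1.
  5 = 2*2 + 1, so a_5 = 2.
  2 = 2*1 + 0, so a_6 = 2.
so x = [8; 1, 3, 1, 1, 2, 2].
Convergents (p_i = a_i*p_{i-1} + p_{i-2}, q_i = a_i*q_{i-1} + q_{i-2} with p_{-2}=0, p_{-1}=1, q_{-2}=1, q_{-1}=0), until the denominator exceeds 20:
  i=0: a_0=8, p_0 = 8*1 + 0 = 8, q_0 = 8*0 + 1 = 1.
  i=1: a_1=1, p_1 = 1*8 + 1 = 9, q_1 = 1*1 + 0 = 1.
  i=2: a_2=3, p_2 = 3*9 + 8 = 35, q_2 = 3*1 + 1 = 4.
  i=3: a_3=1, p_3 = 1*35 + 9 = 44, q_3 = 1*4 + 1 = 5.
  i=4: a_4=1, p_4 = 1*44 + 35 = 79, q_4 = 1*5 + 4 = 9.
  i=5: a_5=2, p_5 = 2*79 + 44 = 202, q_5 = 2*9 + 5 = 23.
q_5 = 23 > 20, so the last convergent with denominator <= 20 is p_4/q_4 = 79/9.
The closest fraction with denominator <= 20 is either p_4/q_4 or the intermediate fraction (k*p_4 + p_3)/(k*q_4 + q_3) with the largest k >= 1 whose denominator stays <= 20; these approach x as k grows, and every other convergent or intermediate fraction in range is farther away.
Largest k: floor((20 - q_3)/q_4) = floor((20 - 5)/9) = 1.
That gives (1*79 + 44)/(1*9 + 5) = 123/14.
Compare the errors: |x - 79/9| = |483*9 - 79*55|/(55*9) = 2/495, and |x - 123/14| = |483*14 - 123*55|/(55*14) = 3/770.
Cross-multiplying, 3*495 = 1485 < 1540 = 2*770, so 3/770 is smaller: the intermediate fraction 123/14 is closer to x than 79/9.

123/14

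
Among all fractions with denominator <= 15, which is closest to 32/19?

22/13

Expand x = 32/19 as a continued fraction with the Euclidean algorithm:
  32 = 1*19 + 13, so a_0 = 1.
  19 = 1*13 + 6, so a_1 = 1.
  13 = 2*6 + 1, so a_2 = 2.
  6 = 6*1 + 0, so a_3 = 6.
so x = [1; 1, 2, 6].
Convergents (p_i = a_i*p_{i-1} + p_{i-2}, q_i = a_i*q_{i-1} + q_{i-2} with p_{-2}=0, p_{-1}=1, q_{-2}=1, q_{-1}=0), until the denominator exceeds 15:
  i=0: a_0=1, p_0 = 1*1 + 0 = 1, q_0 = 1*0 + 1 = 1.
  i=1: a_1=1, p_1 = 1*1 + 1 = 2, q_1 = 1*1 + 0 = 1.
  i=2: a_2=2, p_2 = 2*2 + 1 = 5, q_2 = 2*1 + 1 = 3.
  i=3: a_3=6, p_3 = 6*5 + 2 = 32, q_3 = 6*3 + 1 = 19.
q_3 = 19 > 15, so the last convergent with denominator <= 15 is p_2/q_2 = 5/3.
The closest fraction with denominator <= 15 is either p_2/q_2 or the intermediate fraction (k*p_2 + p_1)/(k*q_2 + q_1) with the largest k >= 1 whose denominator stays <= 15; these approach x as k grows, and every other convergent or intermediate fraction in range is farther away.
Largest k: floor((15 - q_1)/q_2) = floor((15 - 1)/3) = 4.
That gives (4*5 + 2)/(4*3 + 1) = 22/13.
Compare the errors: |x - 5/3| = |32*3 - 5*19|/(19*3) = 1/57, and |x - 22/13| = |32*13 - 22*19|/(19*13) = 2/247.
Cross-multiplying, 2*57 = 114 < 247 = 1*247, so 2/247 is smaller: the intermediate fraction 22/13 is closer to x than 5/3.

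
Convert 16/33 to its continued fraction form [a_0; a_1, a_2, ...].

[0; 2, 16]

Run the Euclidean algorithm on 16 and 33; the successive quotients are the partial quotients a_0, a_1, ... (each step inverts the fractional part left over by the previous one):
  16 = 0*33 + 16, so a_0 = 0.
  33 = 2*16 + 1, so a_1 = 2.
  16 = 16*1 + 0, so a_2 = 16.
The remainder reaches 0 after 3 divisions, so the expansion has 3 partial quotients, read off in order.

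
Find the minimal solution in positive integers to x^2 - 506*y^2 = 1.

First expand sqrt(506) as a continued fraction. With x_i = (sqrt(506) + m_i)/d_i and (m_0, d_0) = (0, 1): a_0 = floor(sqrt(506)) = 22, since 22^2 = 484 <= 506 < 529 = 23^2.
Iterate m_{i+1} = d_i*a_i - m_i, d_{i+1} = (506 - m_{i+1}^2)/d_i, a_{i+1} = floor((a_0 + m_{i+1})/d_{i+1}):
  m_1 = 1*22 - 0 = 22, d_1 = (506 - 22^2)/1 = 22/1 = 22, a_1 = floor((22 + 22)/22) = 2.
  m_2 = 22*2 - 22 = 22, d_2 = (506 - 22^2)/22 = 22/22 = 1, a_2 = floor((22 + 22)/1) = 44.
  m_3 = 1*44 - 22 = 22, d_3 = (506 - 22^2)/1 = 22/1 = 22: (m_3, d_3) = (m_1, d_1) = (22, 22), so from here the quotients repeat a_1, a_2; the period length is 2.
So sqrt(506) = [22; (2, 44)] with period length k = 2.
k is even, so the fundamental solution of x^2 - 506y^2 = 1 is (p_{k-1}, q_{k-1}) = (p_1, q_1); compute convergents through index 1.
Convergents (p_i = a_i*p_{i-1} + p_{i-2}, q_i = a_i*q_{i-1} + q_{i-2} with p_{-2}=0, p_{-1}=1, q_{-2}=1, q_{-1}=0):
  i=0: a_0=22, p_0 = 22*1 + 0 = 22, q_0 = 22*0 + 1 = 1.
  i=1: a_1=2, p_1 = 2*22 + 1 = 45, q_1 = 2*1 + 0 = 2.
Check: 45^2 - 506*2^2 = 2025 - 2024 = 1, so (x, y) = (45, 2) solves the equation, and by the theorem it is the least positive solution.

(x, y) = (45, 2)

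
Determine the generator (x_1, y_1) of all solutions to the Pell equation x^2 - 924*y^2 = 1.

First expand sqrt(924) as a continued fraction. With x_i = (sqrt(924) + m_i)/d_i and (m_0, d_0) = (0, 1): a_0 = floor(sqrt(924)) = 30, since 30^2 = 900 <= 924 < 961 = 31^2.
Iterate m_{i+1} = d_i*a_i - m_i, d_{i+1} = (924 - m_{i+1}^2)/d_i, a_{i+1} = floor((a_0 + m_{i+1})/d_{i+1}):
  m_1 = 1*30 - 0 = 30, d_1 = (924 - 30^2)/1 = 24/1 = 24, a_1 = floor((30 + 30)/24) = 2.
  m_2 = 24*2 - 30 = 18, d_2 = (924 - 18^2)/24 = 600/24 = 25, a_2 = floor((30 + 18)/25) = 1.
  m_3 = 25*1 - 18 = 7, d_3 = (924 - 7^2)/25 = 875/25 = 35, a_3 = floor((30 + 7)/35) = 1.
  m_4 = 35*1 - 7 = 28, d_4 = (924 - 28^2)/35 = 140/35 = 4, a_4 = floor((30 + 28)/4) = 14.
  m_5 = 4*14 - 28 = 28, d_5 = (924 - 28^2)/4 = 140/4 = 35, a_5 = floor((30 + 28)/35) = 1.
  m_6 = 35*1 - 28 = 7, d_6 = (924 - 7^2)/35 = 875/35 = 25, a_6 = floor((30 + 7)/25) = 1.
  m_7 = 25*1 - 7 = 18, d_7 = (924 - 18^2)/25 = 600/25 = 24, a_7 = floor((30 + 18)/24) = 2.
  m_8 = 24*2 - 18 = 30, d_8 = (924 - 30^2)/24 = 24/24 = 1, a_8 = floor((30 + 30)/1) = 60.
  m_9 = 1*60 - 30 = 30, d_9 = (924 - 30^2)/1 = 24/1 = 24: (m_9, d_9) = (m_1, d_1) = (30, 24), so from here the quotients repeat a_1, ..., a_8; the period length is 8.
So sqrt(924) = [30; (2, 1, 1, 14, 1, 1, 2, 60)] with period length k = 8.
k is even, so the fundamental solution of x^2 - 924y^2 = 1 is (p_{k-1}, q_{k-1}) = (p_7, q_7); compute convergents through index 7.
Convergents (p_i = a_i*p_{i-1} + p_{i-2}, q_i = a_i*q_{i-1} + q_{i-2} with p_{-2}=0, p_{-1}=1, q_{-2}=1, q_{-1}=0):
  i=0: a_0=30, p_0 = 30*1 + 0 = 30, q_0 = 30*0 + 1 = 1.
  i=1: a_1=2, p_1 = 2*30 + 1 = 61, q_1 = 2*1 + 0 = 2.
  i=2: a_2=1, p_2 = 1*61 + 30 = 91, q_2 = 1*2 + 1 = 3.
  i=3: a_3=1, p_3 = 1*91 + 61 = 152, q_3 = 1*3 + 2 = 5.
  i=4: a_4=14, p_4 = 14*152 + 91 = 2219, q_4 = 14*5 + 3 = 73.
  i=5: a_5=1, p_5 = 1*2219 + 152 = 2371, q_5 = 1*73 + 5 = 78.
  i=6: a_6=1, p_6 = 1*2371 + 2219 = 4590, q_6 = 1*78 + 73 = 151.
  i=7: a_7=2, p_7 = 2*4590 + 2371 = 11551, q_7 = 2*151 + 78 = 380.
Check: 11551^2 - 924*380^2 = 133425601 - 133425600 = 1, so (x, y) = (11551, 380) solves the equation, and by the theorem it is the least positive solution.

(x, y) = (11551, 380)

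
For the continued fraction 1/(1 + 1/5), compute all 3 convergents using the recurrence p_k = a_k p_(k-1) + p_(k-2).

Using the convergent recurrence p_i = a_i*p_{i-1} + p_{i-2}, q_i = a_i*q_{i-1} + q_{i-2} with p_{-2}=0, p_{-1}=1, q_{-2}=1, q_{-1}=0:
  i=0: a_0=0, p_0 = 0*1 + 0 = 0, q_0 = 0*0 + 1 = 1.
  i=1: a_1=1, p_1 = 1*0 + 1 = 1, q_1 = 1*1 + 0 = 1.
  i=2: a_2=5, p_2 = 5*1 + 0 = 5, q_2 = 5*1 + 1 = 6.

0/1, 1/1, 5/6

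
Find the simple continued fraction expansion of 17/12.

[1; 2, 2, 2]

Run the Euclidean algorithm on 17 and 12; the successive quotients are the partial quotients a_0, a_1, ... (each step inverts the fractional part left over by the previous one):
  17 = 1*12 + 5, so a_0 = 1.
  12 = 2*5 + 2, so a_1 = 2.
  5 = 2*2 + 1, so a_2 = 2.
  2 = 2*1 + 0, so a_3 = 2.
The remainder reaches 0 after 4 divisions, so the expansion has 4 partial quotients, read off in order.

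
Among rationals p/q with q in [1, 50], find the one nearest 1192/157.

205/27

Expand x = 1192/157 as a continued fraction with the Euclidean algorithm:
  1192 = 7*157 + 93, so a_0 = 7.
  157 = 1*93 + 64, so a_1 = 1.
  93 = 1*64 + 29, so a_2 = 1.
  64 = 2*29 + 6, so a_3 = 2.
  29 = 4*6 + 5, so a_4 = 4.
  6 = 1*5 + 1, so a_5 = 1.
  5 = 5*1 + 0, so a_6 = 5.
so x = [7; 1, 1, 2, 4, 1, 5].
Convergents (p_i = a_i*p_{i-1} + p_{i-2}, q_i = a_i*q_{i-1} + q_{i-2} with p_{-2}=0, p_{-1}=1, q_{-2}=1, q_{-1}=0), until the denominator exceeds 50:
  i=0: a_0=7, p_0 = 7*1 + 0 = 7, q_0 = 7*0 + 1 = 1.
  i=1: a_1=1, p_1 = 1*7 + 1 = 8, q_1 = 1*1 + 0 = 1.
  i=2: a_2=1, p_2 = 1*8 + 7 = 15, q_2 = 1*1 + 1 = 2.
  i=3: a_3=2, p_3 = 2*15 + 8 = 38, q_3 = 2*2 + 1 = 5.
  i=4: a_4=4, p_4 = 4*38 + 15 = 167, q_4 = 4*5 + 2 = 22.
  i=5: a_5=1, p_5 = 1*167 + 38 = 205, q_5 = 1*22 + 5 = 27.
  i=6: a_6=5, p_6 = 5*205 + 167 = 1192, q_6 = 5*27 + 22 = 157.
q_6 = 157 > 50, so the last convergent with denominator <= 50 is p_5/q_5 = 205/27.
The closest fraction with denominator <= 50 is either p_5/q_5 or the intermediate fraction (k*p_5 + p_4)/(k*q_5 + q_4) with the largest k >= 1 whose denominator stays <= 50; these approach x as k grows, and every other convergent or intermediate fraction in range is farther away.
Largest k: floor((50 - q_4)/q_5) = floor((50 - 22)/27) = 1.
That gives (1*205 + 167)/(1*27 + 22) = 372/49.
Compare the errors: |x - 205/27| = |1192*27 - 205*157|/(157*27) = 1/4239, and |x - 372/49| = |1192*49 - 372*157|/(157*49) = 4/7693.
Cross-multiplying, 1*7693 = 7693 < 16956 = 4*4239, so 1/4239 is smaller: the convergent 205/27 is closer to x than 372/49.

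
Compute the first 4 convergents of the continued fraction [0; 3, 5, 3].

0/1, 1/3, 5/16, 16/51

Using the convergent recurrence p_i = a_i*p_{i-1} + p_{i-2}, q_i = a_i*q_{i-1} + q_{i-2} with p_{-2}=0, p_{-1}=1, q_{-2}=1, q_{-1}=0:
  i=0: a_0=0, p_0 = 0*1 + 0 = 0, q_0 = 0*0 + 1 = 1.
  i=1: a_1=3, p_1 = 3*0 + 1 = 1, q_1 = 3*1 + 0 = 3.
  i=2: a_2=5, p_2 = 5*1 + 0 = 5, q_2 = 5*3 + 1 = 16.
  i=3: a_3=3, p_3 = 3*5 + 1 = 16, q_3 = 3*16 + 3 = 51.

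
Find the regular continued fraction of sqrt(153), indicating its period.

[12; (2, 1, 2, 2, 2, 1, 2, 24)]

Write x_i = (sqrt(153) + m_i)/d_i with (m_0, d_0) = (0, 1). a_0 = floor(sqrt(153)) = 12, since 12^2 = 144 <= 153 < 169 = 13^2.
Iterate m_{i+1} = d_i*a_i - m_i, d_{i+1} = (153 - m_{i+1}^2)/d_i, a_{i+1} = floor((a_0 + m_{i+1})/d_{i+1}):
  m_1 = 1*12 - 0 = 12, d_1 = (153 - 12^2)/1 = 9/1 = 9, a_1 = floor((12 + 12)/9) = 2.
  m_2 = 9*2 - 12 = 6, d_2 = (153 - 6^2)/9 = 117/9 = 13, a_2 = floor((12 + 6)/13) = 1.
  m_3 = 13*1 - 6 = 7, d_3 = (153 - 7^2)/13 = 104/13 = 8, a_3 = floor((12 + 7)/8) = 2.
  m_4 = 8*2 - 7 = 9, d_4 = (153 - 9^2)/8 = 72/8 = 9, a_4 = floor((12 + 9)/9) = 2.
  m_5 = 9*2 - 9 = 9, d_5 = (153 - 9^2)/9 = 72/9 = 8, a_5 = floor((12 + 9)/8) = 2.
  m_6 = 8*2 - 9 = 7, d_6 = (153 - 7^2)/8 = 104/8 = 13, a_6 = floor((12 + 7)/13) = 1.
  m_7 = 13*1 - 7 = 6, d_7 = (153 - 6^2)/13 = 117/13 = 9, a_7 = floor((12 + 6)/9) = 2.
  m_8 = 9*2 - 6 = 12, d_8 = (153 - 12^2)/9 = 9/9 = 1, a_8 = floor((12 + 12)/1) = 24.
  m_9 = 1*24 - 12 = 12, d_9 = (153 - 12^2)/1 = 9/1 = 9: (m_9, d_9) = (m_1, d_1) = (12, 9), so from here the quotients repeat a_1, ..., a_8; the period length is 8.
Hence the expansion of sqrt(153) is a_0 = 12 followed by the repeating block 2, 1, 2, 2, 2, 1, 2, 24 (period 8).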